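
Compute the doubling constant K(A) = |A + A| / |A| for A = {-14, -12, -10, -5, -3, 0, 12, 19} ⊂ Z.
K = |A + A| / |A| = 29/8

Enumerate A + A = {a + b : a, b ∈ A}. With |A| = 8, there are |A|^2 = 64 ordered sum pairs; collecting distinct values, A + A = {-28, -26, -24, -22, -20, -19, -17, -15, -14, -13, -12, -10, -8, -6, -5, -3, -2, 0, 2, 5, 7, 9, 12, 14, 16, 19, 24, 31, 38}, so |A + A| = 29. Thus K = 29/8. For comparison, the minimum possible |A + A| over all 8-element sets is 2·8 − 1 = 15 (so min K = 15/8), attained only by arithmetic progressions.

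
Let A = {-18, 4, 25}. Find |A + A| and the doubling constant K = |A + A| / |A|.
K = |A + A| / |A| = 6/3 = 2

Enumerate A + A = {a + b : a, b ∈ A}. With |A| = 3, there are |A|^2 = 9 ordered sum pairs; collecting distinct values, A + A = {-36, -14, 7, 8, 29, 50}, so |A + A| = 6. Thus K = 6/3 = 2. For comparison, the minimum possible |A + A| over all 3-element sets is 2·3 − 1 = 5 (so min K = 5/3), attained only by arithmetic progressions.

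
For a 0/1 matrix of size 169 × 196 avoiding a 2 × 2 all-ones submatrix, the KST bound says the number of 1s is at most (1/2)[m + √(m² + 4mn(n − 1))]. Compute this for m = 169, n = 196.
z(169, 196; 2, 2) ≤ (1/2)[169 + √(169² + 4·169·196·195)] = (1/2)[169 + √25865281] = 2627.396

Kővári–Sós–Turán: let r_1, ..., r_169 be the row sums and z = Σ r_i the total number of 1s. Each pair of columns can share at most one row with both entries 1 (else a 2×2 all-ones block appears), so Σ_i C(r_i, 2) ≤ C(196, 2) = 19110. By convexity Σ_i C(r_i, 2) ≥ 169·C(z/169, 2) = z(z − 169)/(2·169), giving z² − 169z − 169·196·195 ≤ 0 and hence z ≤ (1/2)[169 + √(28561 + 4·6459180)] = (1/2)[169 + √25865281] ≈ (1/2)(169 + 5085.7921) = 2627.396.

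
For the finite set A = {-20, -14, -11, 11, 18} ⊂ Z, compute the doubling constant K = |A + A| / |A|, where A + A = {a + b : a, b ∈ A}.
K = |A + A| / |A| = 15/5 = 3

Enumerate A + A = {a + b : a, b ∈ A}. With |A| = 5, there are |A|^2 = 25 ordered sum pairs; collecting distinct values, A + A = {-40, -34, -31, -28, -25, -22, -9, -3, -2, 0, 4, 7, 22, 29, 36}, so |A + A| = 15. Thus K = 15/5 = 3. For comparison, the minimum possible |A + A| over all 5-element sets is 2·5 − 1 = 9 (so min K = 9/5), attained only by arithmetic progressions.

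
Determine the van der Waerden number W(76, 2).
W(76, 2) = 76 + 1 = 77

A 2-term AP is any pair of integers, so a monochromatic 2-AP exists iff some colour is used at least twice. With 76 colours, the colouring i ↦ i on {1, ..., 76} uses each colour once, avoiding any monochromatic pair, so W(76, 2) > 76. For {1, ..., 77}, pigeonhole forces two integers of the same colour, which form a monochromatic 2-AP. Hence W(76, 2) = 77.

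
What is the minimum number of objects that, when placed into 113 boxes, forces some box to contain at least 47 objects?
n = (47 − 1)·113 + 1 = 5199

By the generalised pigeonhole principle, to guarantee some box contains ≥ r objects we need more than (r − 1) · k objects total. Threshold: n = (r − 1) · k + 1. With r = 47 and k = 113: n = 46 · 113 + 1 = 5198 + 1 = 5199. For n = 5198 = 46 · 113, we can put exactly 46 objects in every box, avoiding 47 in any single one — so 5199 is tight.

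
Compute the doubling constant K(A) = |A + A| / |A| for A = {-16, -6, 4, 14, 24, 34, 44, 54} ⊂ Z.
K = |A + A| / |A| = 15/8

Enumerate A + A = {a + b : a, b ∈ A}. With |A| = 8, there are |A|^2 = 64 ordered sum pairs; collecting distinct values, A + A = {-32, -22, -12, -2, 8, 18, 28, 38, 48, 58, 68, 78, 88, 98, 108}, so |A + A| = 15. Thus K = 15/8. Here |A + A| = 2|A| − 1 = 15, the minimum possible — so K = 15/8 is minimal, which holds iff A is an arithmetic progression.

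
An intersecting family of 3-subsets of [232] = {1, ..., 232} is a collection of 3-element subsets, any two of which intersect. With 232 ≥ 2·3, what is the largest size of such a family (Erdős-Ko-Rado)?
max |F| = C(231, 2) = 26565

Erdős-Ko-Rado (1961): when n ≥ 2k, max |F| = C(n−1, k−1). The bound is attained by the star {A : i ∈ A} for any fixed i ∈ [n]. Here C(232−1, 3−1) = C(231, 2) = 26565.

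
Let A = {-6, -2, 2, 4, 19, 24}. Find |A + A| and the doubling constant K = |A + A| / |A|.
K = |A + A| / |A| = 20/6 = 10/3

Enumerate A + A = {a + b : a, b ∈ A}. With |A| = 6, there are |A|^2 = 36 ordered sum pairs; collecting distinct values, A + A = {-12, -8, -4, -2, 0, 2, 4, 6, 8, 13, 17, 18, 21, 22, 23, 26, 28, 38, 43, 48}, so |A + A| = 20. Thus K = 20/6 = 10/3. For comparison, the minimum possible |A + A| over all 6-element sets is 2·6 − 1 = 11 (so min K = 11/6), attained only by arithmetic progressions.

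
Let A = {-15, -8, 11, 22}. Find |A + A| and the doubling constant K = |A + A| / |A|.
K = |A + A| / |A| = 10/4 = 5/2

Enumerate A + A = {a + b : a, b ∈ A}. With |A| = 4, there are |A|^2 = 16 ordered sum pairs; collecting distinct values, A + A = {-30, -23, -16, -4, 3, 7, 14, 22, 33, 44}, so |A + A| = 10. Thus K = 10/4 = 5/2. For comparison, the minimum possible |A + A| over all 4-element sets is 2·4 − 1 = 7 (so min K = 7/4), attained only by arithmetic progressions.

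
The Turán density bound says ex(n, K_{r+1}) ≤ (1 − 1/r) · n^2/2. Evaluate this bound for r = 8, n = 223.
Turán density bound = (7/8) · 223^2/2 = 348103/16 ≈ 21756.4375

Turán's theorem: ex(n, K_{r+1}) is achieved by the complete r-partite Turán graph T(n, r) with parts as balanced as possible, and is at most (1 − 1/r) · n^2/2. For r = 8, n = 223: the density bound is (7/8) · 49729/2 = 348103/16 ≈ 21756.4375. The integer-valued extremum is e(T(223, 8)) = 21756, which is strictly less than the density bound 348103/16 since 8 ∤ 223 (the parts of T(223, 8) cannot all be equal).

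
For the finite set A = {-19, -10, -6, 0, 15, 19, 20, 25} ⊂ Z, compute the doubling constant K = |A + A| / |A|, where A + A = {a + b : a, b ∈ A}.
K = |A + A| / |A| = 31/8

Enumerate A + A = {a + b : a, b ∈ A}. With |A| = 8, there are |A|^2 = 64 ordered sum pairs; collecting distinct values, A + A = {-38, -29, -25, -20, -19, -16, -12, -10, -6, -4, 0, 1, 5, 6, 9, 10, 13, 14, 15, 19, 20, 25, 30, 34, 35, 38, 39, 40, 44, 45, 50}, so |A + A| = 31. Thus K = 31/8. For comparison, the minimum possible |A + A| over all 8-element sets is 2·8 − 1 = 15 (so min K = 15/8), attained only by arithmetic progressions.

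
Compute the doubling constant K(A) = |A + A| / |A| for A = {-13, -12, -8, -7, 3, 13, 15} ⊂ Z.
K = |A + A| / |A| = 26/7

Enumerate A + A = {a + b : a, b ∈ A}. With |A| = 7, there are |A|^2 = 49 ordered sum pairs; collecting distinct values, A + A = {-26, -25, -24, -21, -20, -19, -16, -15, -14, -10, -9, -5, -4, 0, 1, 2, 3, 5, 6, 7, 8, 16, 18, 26, 28, 30}, so |A + A| = 26. Thus K = 26/7. For comparison, the minimum possible |A + A| over all 7-element sets is 2·7 − 1 = 13 (so min K = 13/7), attained only by arithmetic progressions.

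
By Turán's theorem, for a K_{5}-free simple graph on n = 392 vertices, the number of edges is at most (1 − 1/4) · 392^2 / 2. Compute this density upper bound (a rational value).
Turán density bound = (3/4) · 392^2/2 = 57624

Turán's theorem: ex(n, K_{r+1}) is achieved by the complete r-partite Turán graph T(n, r) with parts as balanced as possible, and is at most (1 − 1/r) · n^2/2. For r = 4, n = 392: the density bound is (3/4) · 153664/2 = 57624. Since 4 ∣ 392, the Turán graph T(392, 4) has parts of equal size 98, and its edge count e(T(392, 4)) = 57624 attains the density bound exactly.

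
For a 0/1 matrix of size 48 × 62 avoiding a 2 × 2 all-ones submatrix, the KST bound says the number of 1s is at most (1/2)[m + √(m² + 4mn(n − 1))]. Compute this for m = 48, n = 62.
z(48, 62; 2, 2) ≤ (1/2)[48 + √(48² + 4·48·62·61)] = (1/2)[48 + √728448] = 450.7458

Kővári–Sós–Turán: let r_1, ..., r_48 be the row sums and z = Σ r_i the total number of 1s. Each pair of columns can share at most one row with both entries 1 (else a 2×2 all-ones block appears), so Σ_i C(r_i, 2) ≤ C(62, 2) = 1891. By convexity Σ_i C(r_i, 2) ≥ 48·C(z/48, 2) = z(z − 48)/(2·48), giving z² − 48z − 48·62·61 ≤ 0 and hence z ≤ (1/2)[48 + √(2304 + 4·181536)] = (1/2)[48 + √728448] ≈ (1/2)(48 + 853.4917) = 450.7458.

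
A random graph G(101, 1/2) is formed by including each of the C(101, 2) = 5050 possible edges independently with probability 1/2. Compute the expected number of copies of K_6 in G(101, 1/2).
E[# K_6] = C(101, 6) · (1/2)^C(6, 2) = 1267339920 / 2^15 = 79208745/2048 ≈ 38676.145020

For each 6-subset S of vertices (there are C(101, 6) = 1267339920 such S), let X_S = 1 if S induces a K_6 (all C(6, 2) = 15 edges present). Then P(X_S = 1) = (1/2)^15 = 1/32768. By linearity of expectation, E[# K_6] = C(101, 6) · (1/2)^15 = 1267339920 / 32768 = 79208745/2048 ≈ 38676.145020.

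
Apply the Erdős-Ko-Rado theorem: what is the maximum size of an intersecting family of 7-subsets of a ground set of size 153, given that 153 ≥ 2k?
max |F| = C(152, 6) = 15500461060

The Erdős-Ko-Rado theorem states: for n ≥ 2k, an intersecting family of k-subsets of an n-element set has size at most C(n − 1, k − 1), with equality for 'star' families {A ⊆ [n] : |A| = k, i ∈ A} (fix an element i). For n = 153, k = 7: C(152, 6) = 15500461060.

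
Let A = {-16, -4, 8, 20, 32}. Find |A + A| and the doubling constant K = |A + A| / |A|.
K = |A + A| / |A| = 9/5

Enumerate A + A = {a + b : a, b ∈ A}. With |A| = 5, there are |A|^2 = 25 ordered sum pairs; collecting distinct values, A + A = {-32, -20, -8, 4, 16, 28, 40, 52, 64}, so |A + A| = 9. Thus K = 9/5. Here |A + A| = 2|A| − 1 = 9, the minimum possible — so K = 9/5 is minimal, which holds iff A is an arithmetic progression.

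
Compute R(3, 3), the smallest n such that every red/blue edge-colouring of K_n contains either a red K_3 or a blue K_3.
R(3, 3) = 6

Lower bound: the 5-cycle C_5 (with the remaining edges as the complement) gives a 2-colouring of K_5 with no monochromatic triangle, so R(3, 3) > 5.
Upper bound: in K_6, any vertex has 5 incident edges, so by pigeonhole ≥3 are the same colour (say red). If any pair of those red neighbours has a red edge between them, we get a red triangle; otherwise the three neighbours span a blue triangle. So every 2-colouring of K_6 has a monochromatic triangle.
Hence R(3, 3) = 6.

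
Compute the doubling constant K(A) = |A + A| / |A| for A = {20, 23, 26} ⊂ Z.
K = |A + A| / |A| = 5/3

Enumerate A + A = {a + b : a, b ∈ A}. With |A| = 3, there are |A|^2 = 9 ordered sum pairs; collecting distinct values, A + A = {40, 43, 46, 49, 52}, so |A + A| = 5. Thus K = 5/3. Here |A + A| = 2|A| − 1 = 5, the minimum possible — so K = 5/3 is minimal, which holds iff A is an arithmetic progression.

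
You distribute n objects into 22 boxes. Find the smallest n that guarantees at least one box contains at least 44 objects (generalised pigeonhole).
n = (44 − 1)·22 + 1 = 947

By the generalised pigeonhole principle, to guarantee some box contains ≥ r objects we need more than (r − 1) · k objects total. Threshold: n = (r − 1) · k + 1. With r = 44 and k = 22: n = 43 · 22 + 1 = 946 + 1 = 947. For n = 946 = 43 · 22, we can put exactly 43 objects in every box, avoiding 44 in any single one — so 947 is tight.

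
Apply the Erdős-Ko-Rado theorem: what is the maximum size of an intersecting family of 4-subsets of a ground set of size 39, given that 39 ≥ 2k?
max |F| = C(38, 3) = 8436

Erdős-Ko-Rado (1961): when n ≥ 2k, max |F| = C(n−1, k−1). The bound is attained by the star {A : i ∈ A} for any fixed i ∈ [n]. Here C(39−1, 4−1) = C(38, 3) = 8436.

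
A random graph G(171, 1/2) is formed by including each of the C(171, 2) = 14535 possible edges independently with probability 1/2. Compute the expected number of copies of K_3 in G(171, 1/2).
E[# K_3] = C(171, 3) · (1/2)^C(3, 2) = 818805 / 2^3 = 102350.625

For each 3-subset S of vertices (there are C(171, 3) = 818805 such S), let X_S = 1 if S induces a K_3 (all C(3, 2) = 3 edges present). Then P(X_S = 1) = (1/2)^3 = 1/8. By linearity of expectation, E[# K_3] = C(171, 3) · (1/2)^3 = 818805 / 8 = 102350.625.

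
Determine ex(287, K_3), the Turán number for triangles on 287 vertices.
ex(287, K_3) = ⌊287^2/4⌋ = 20592

Mantel (1907): a triangle-free graph on n vertices has at most ⌊n^2/4⌋ edges, with equality for the complete bipartite graph K_{⌊n/2⌋, ⌈n/2⌉}. For n = 287: ⌊287^2/4⌋ = ⌊82369/4⌋ = 20592. The extremal graph is K_{143, 144}, which has 143·144 = 20592 edges.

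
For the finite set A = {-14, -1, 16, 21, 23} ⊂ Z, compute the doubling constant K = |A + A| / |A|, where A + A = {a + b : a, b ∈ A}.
K = |A + A| / |A| = 15/5 = 3

Enumerate A + A = {a + b : a, b ∈ A}. With |A| = 5, there are |A|^2 = 25 ordered sum pairs; collecting distinct values, A + A = {-28, -15, -2, 2, 7, 9, 15, 20, 22, 32, 37, 39, 42, 44, 46}, so |A + A| = 15. Thus K = 15/5 = 3. For comparison, the minimum possible |A + A| over all 5-element sets is 2·5 − 1 = 9 (so min K = 9/5), attained only by arithmetic progressions.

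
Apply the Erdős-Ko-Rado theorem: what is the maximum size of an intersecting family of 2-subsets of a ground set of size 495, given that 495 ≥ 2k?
max |F| = C(494, 1) = 494

Erdős-Ko-Rado (1961): when n ≥ 2k, max |F| = C(n−1, k−1). The bound is attained by the star {A : i ∈ A} for any fixed i ∈ [n]. Here C(495−1, 2−1) = C(494, 1) = 494.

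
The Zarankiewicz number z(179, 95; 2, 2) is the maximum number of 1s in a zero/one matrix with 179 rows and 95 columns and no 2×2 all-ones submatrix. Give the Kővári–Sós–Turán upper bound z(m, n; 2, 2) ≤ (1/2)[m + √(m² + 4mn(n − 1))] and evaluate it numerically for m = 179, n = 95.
z(179, 95; 2, 2) ≤ (1/2)[179 + √(179² + 4·179·95·94)] = (1/2)[179 + √6425921] = 1356.97

Kővári–Sós–Turán: let r_1, ..., r_179 be the row sums and z = Σ r_i the total number of 1s. Each pair of columns can share at most one row with both entries 1 (else a 2×2 all-ones block appears), so Σ_i C(r_i, 2) ≤ C(95, 2) = 4465. By convexity Σ_i C(r_i, 2) ≥ 179·C(z/179, 2) = z(z − 179)/(2·179), giving z² − 179z − 179·95·94 ≤ 0 and hence z ≤ (1/2)[179 + √(32041 + 4·1598470)] = (1/2)[179 + √6425921] ≈ (1/2)(179 + 2534.94) = 1356.97.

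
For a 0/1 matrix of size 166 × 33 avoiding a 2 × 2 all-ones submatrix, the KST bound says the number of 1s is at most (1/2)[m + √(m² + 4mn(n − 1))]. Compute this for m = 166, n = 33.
z(166, 33; 2, 2) ≤ (1/2)[166 + √(166² + 4·166·33·32)] = (1/2)[166 + √728740] = 509.8313

Kővári–Sós–Turán: let r_1, ..., r_166 be the row sums and z = Σ r_i the total number of 1s. Each pair of columns can share at most one row with both entries 1 (else a 2×2 all-ones block appears), so Σ_i C(r_i, 2) ≤ C(33, 2) = 528. By convexity Σ_i C(r_i, 2) ≥ 166·C(z/166, 2) = z(z − 166)/(2·166), giving z² − 166z − 166·33·32 ≤ 0 and hence z ≤ (1/2)[166 + √(27556 + 4·175296)] = (1/2)[166 + √728740] ≈ (1/2)(166 + 853.6627) = 509.8313.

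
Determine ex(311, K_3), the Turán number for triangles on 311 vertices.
ex(311, K_3) = ⌊311^2/4⌋ = 24180

Mantel (1907): a triangle-free graph on n vertices has at most ⌊n^2/4⌋ edges, with equality for the complete bipartite graph K_{⌊n/2⌋, ⌈n/2⌉}. For n = 311: ⌊311^2/4⌋ = ⌊96721/4⌋ = 24180. The extremal graph is K_{155, 156}, which has 155·156 = 24180 edges.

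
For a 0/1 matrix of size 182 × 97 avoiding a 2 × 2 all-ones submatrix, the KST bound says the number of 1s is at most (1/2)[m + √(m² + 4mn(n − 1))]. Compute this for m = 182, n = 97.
z(182, 97; 2, 2) ≤ (1/2)[182 + √(182² + 4·182·97·96)] = (1/2)[182 + √6812260] = 1396.0153

Kővári–Sós–Turán: let r_1, ..., r_182 be the row sums and z = Σ r_i the total number of 1s. Each pair of columns can share at most one row with both entries 1 (else a 2×2 all-ones block appears), so Σ_i C(r_i, 2) ≤ C(97, 2) = 4656. By convexity Σ_i C(r_i, 2) ≥ 182·C(z/182, 2) = z(z − 182)/(2·182), giving z² − 182z − 182·97·96 ≤ 0 and hence z ≤ (1/2)[182 + √(33124 + 4·1694784)] = (1/2)[182 + √6812260] ≈ (1/2)(182 + 2610.0307) = 1396.0153.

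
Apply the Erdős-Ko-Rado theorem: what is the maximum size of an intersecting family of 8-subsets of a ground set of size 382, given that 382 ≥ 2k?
max |F| = C(381, 7) = 218760802825500

The Erdős-Ko-Rado theorem states: for n ≥ 2k, an intersecting family of k-subsets of an n-element set has size at most C(n − 1, k − 1), with equality for 'star' families {A ⊆ [n] : |A| = k, i ∈ A} (fix an element i). For n = 382, k = 8: C(381, 7) = 218760802825500.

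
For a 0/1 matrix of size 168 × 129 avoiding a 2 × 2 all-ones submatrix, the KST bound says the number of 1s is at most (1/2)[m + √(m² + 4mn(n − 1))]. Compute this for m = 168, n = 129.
z(168, 129; 2, 2) ≤ (1/2)[168 + √(168² + 4·168·129·128)] = (1/2)[168 + √11124288] = 1751.6546

Kővári–Sós–Turán: let r_1, ..., r_168 be the row sums and z = Σ r_i the total number of 1s. Each pair of columns can share at most one row with both entries 1 (else a 2×2 all-ones block appears), so Σ_i C(r_i, 2) ≤ C(129, 2) = 8256. By convexity Σ_i C(r_i, 2) ≥ 168·C(z/168, 2) = z(z − 168)/(2·168), giving z² − 168z − 168·129·128 ≤ 0 and hence z ≤ (1/2)[168 + √(28224 + 4·2774016)] = (1/2)[168 + √11124288] ≈ (1/2)(168 + 3335.3093) = 1751.6546.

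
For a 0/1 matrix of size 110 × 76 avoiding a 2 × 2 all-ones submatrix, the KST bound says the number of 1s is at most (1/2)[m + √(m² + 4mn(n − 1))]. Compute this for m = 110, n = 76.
z(110, 76; 2, 2) ≤ (1/2)[110 + √(110² + 4·110·76·75)] = (1/2)[110 + √2520100] = 848.7411

Kővári–Sós–Turán: let r_1, ..., r_110 be the row sums and z = Σ r_i the total number of 1s. Each pair of columns can share at most one row with both entries 1 (else a 2×2 all-ones block appears), so Σ_i C(r_i, 2) ≤ C(76, 2) = 2850. By convexity Σ_i C(r_i, 2) ≥ 110·C(z/110, 2) = z(z − 110)/(2·110), giving z² − 110z − 110·76·75 ≤ 0 and hence z ≤ (1/2)[110 + √(12100 + 4·627000)] = (1/2)[110 + √2520100] ≈ (1/2)(110 + 1587.4823) = 848.7411.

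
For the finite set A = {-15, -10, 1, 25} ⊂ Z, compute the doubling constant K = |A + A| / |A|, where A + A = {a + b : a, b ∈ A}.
K = |A + A| / |A| = 10/4 = 5/2

Enumerate A + A = {a + b : a, b ∈ A}. With |A| = 4, there are |A|^2 = 16 ordered sum pairs; collecting distinct values, A + A = {-30, -25, -20, -14, -9, 2, 10, 15, 26, 50}, so |A + A| = 10. Thus K = 10/4 = 5/2. For comparison, the minimum possible |A + A| over all 4-element sets is 2·4 − 1 = 7 (so min K = 7/4), attained only by arithmetic progressions.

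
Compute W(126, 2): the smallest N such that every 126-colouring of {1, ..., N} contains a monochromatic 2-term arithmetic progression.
W(126, 2) = 126 + 1 = 127

A 2-term AP is any pair of integers, so a monochromatic 2-AP exists iff some colour is used at least twice. With 126 colours, the colouring i ↦ i on {1, ..., 126} uses each colour once, avoiding any monochromatic pair, so W(126, 2) > 126. For {1, ..., 127}, pigeonhole forces two integers of the same colour, which form a monochromatic 2-AP. Hence W(126, 2) = 127.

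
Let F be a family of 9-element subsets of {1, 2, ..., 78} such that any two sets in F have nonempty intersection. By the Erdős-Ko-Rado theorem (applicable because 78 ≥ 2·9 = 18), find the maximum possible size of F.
max |F| = C(77, 8) = 21042072975

Erdős-Ko-Rado (1961): when n ≥ 2k, max |F| = C(n−1, k−1). The bound is attained by the star {A : i ∈ A} for any fixed i ∈ [n]. Here C(78−1, 9−1) = C(77, 8) = 21042072975.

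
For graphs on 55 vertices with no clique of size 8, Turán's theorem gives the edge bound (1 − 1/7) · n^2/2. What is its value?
Turán density bound = (6/7) · 55^2/2 = 9075/7 ≈ 1296.4286

Turán's theorem: ex(n, K_{r+1}) is achieved by the complete r-partite Turán graph T(n, r) with parts as balanced as possible, and is at most (1 − 1/r) · n^2/2. For r = 7, n = 55: the density bound is (6/7) · 3025/2 = 9075/7 ≈ 1296.4286. The integer-valued extremum is e(T(55, 7)) = 1296, which is strictly less than the density bound 9075/7 since 7 ∤ 55 (the parts of T(55, 7) cannot all be equal).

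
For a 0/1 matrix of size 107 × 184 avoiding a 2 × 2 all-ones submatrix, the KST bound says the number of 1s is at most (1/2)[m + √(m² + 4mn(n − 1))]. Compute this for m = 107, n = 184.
z(107, 184; 2, 2) ≤ (1/2)[107 + √(107² + 4·107·184·183)] = (1/2)[107 + √14423065] = 1952.3855

Kővári–Sós–Turán: let r_1, ..., r_107 be the row sums and z = Σ r_i the total number of 1s. Each pair of columns can share at most one row with both entries 1 (else a 2×2 all-ones block appears), so Σ_i C(r_i, 2) ≤ C(184, 2) = 16836. By convexity Σ_i C(r_i, 2) ≥ 107·C(z/107, 2) = z(z − 107)/(2·107), giving z² − 107z − 107·184·183 ≤ 0 and hence z ≤ (1/2)[107 + √(11449 + 4·3602904)] = (1/2)[107 + √14423065] ≈ (1/2)(107 + 3797.7711) = 1952.3855.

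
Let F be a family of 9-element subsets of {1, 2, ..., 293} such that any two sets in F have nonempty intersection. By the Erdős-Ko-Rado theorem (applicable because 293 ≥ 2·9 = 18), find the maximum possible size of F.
max |F| = C(292, 8) = 1189971158007060

Erdős-Ko-Rado (1961): when n ≥ 2k, max |F| = C(n−1, k−1). The bound is attained by the star {A : i ∈ A} for any fixed i ∈ [n]. Here C(293−1, 9−1) = C(292, 8) = 1189971158007060.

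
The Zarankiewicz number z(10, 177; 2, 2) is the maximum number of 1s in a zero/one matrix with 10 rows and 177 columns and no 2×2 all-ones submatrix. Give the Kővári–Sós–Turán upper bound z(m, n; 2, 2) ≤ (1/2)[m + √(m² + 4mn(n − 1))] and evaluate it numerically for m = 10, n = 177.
z(10, 177; 2, 2) ≤ (1/2)[10 + √(10² + 4·10·177·176)] = (1/2)[10 + √1246180] = 563.1622

Kővári–Sós–Turán: let r_1, ..., r_10 be the row sums and z = Σ r_i the total number of 1s. Each pair of columns can share at most one row with both entries 1 (else a 2×2 all-ones block appears), so Σ_i C(r_i, 2) ≤ C(177, 2) = 15576. By convexity Σ_i C(r_i, 2) ≥ 10·C(z/10, 2) = z(z − 10)/(2·10), giving z² − 10z − 10·177·176 ≤ 0 and hence z ≤ (1/2)[10 + √(100 + 4·311520)] = (1/2)[10 + √1246180] ≈ (1/2)(10 + 1116.3243) = 563.1622.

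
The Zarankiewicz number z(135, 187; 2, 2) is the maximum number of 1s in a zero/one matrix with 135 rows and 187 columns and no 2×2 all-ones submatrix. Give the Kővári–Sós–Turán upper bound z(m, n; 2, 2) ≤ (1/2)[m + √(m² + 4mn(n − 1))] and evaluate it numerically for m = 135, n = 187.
z(135, 187; 2, 2) ≤ (1/2)[135 + √(135² + 4·135·187·186)] = (1/2)[135 + √18800505] = 2235.4775

Kővári–Sós–Turán: let r_1, ..., r_135 be the row sums and z = Σ r_i the total number of 1s. Each pair of columns can share at most one row with both entries 1 (else a 2×2 all-ones block appears), so Σ_i C(r_i, 2) ≤ C(187, 2) = 17391. By convexity Σ_i C(r_i, 2) ≥ 135·C(z/135, 2) = z(z − 135)/(2·135), giving z² − 135z − 135·187·186 ≤ 0 and hence z ≤ (1/2)[135 + √(18225 + 4·4695570)] = (1/2)[135 + √18800505] ≈ (1/2)(135 + 4335.9549) = 2235.4775.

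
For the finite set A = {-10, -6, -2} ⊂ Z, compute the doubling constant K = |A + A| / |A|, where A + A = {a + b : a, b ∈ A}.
K = |A + A| / |A| = 5/3

Enumerate A + A = {a + b : a, b ∈ A}. With |A| = 3, there are |A|^2 = 9 ordered sum pairs; collecting distinct values, A + A = {-20, -16, -12, -8, -4}, so |A + A| = 5. Thus K = 5/3. Here |A + A| = 2|A| − 1 = 5, the minimum possible — so K = 5/3 is minimal, which holds iff A is an arithmetic progression.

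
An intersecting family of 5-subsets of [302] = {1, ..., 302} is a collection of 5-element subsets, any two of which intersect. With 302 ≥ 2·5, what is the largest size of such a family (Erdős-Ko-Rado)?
max |F| = C(301, 4) = 335246275

The Erdős-Ko-Rado theorem states: for n ≥ 2k, an intersecting family of k-subsets of an n-element set has size at most C(n − 1, k − 1), with equality for 'star' families {A ⊆ [n] : |A| = k, i ∈ A} (fix an element i). For n = 302, k = 5: C(301, 4) = 335246275.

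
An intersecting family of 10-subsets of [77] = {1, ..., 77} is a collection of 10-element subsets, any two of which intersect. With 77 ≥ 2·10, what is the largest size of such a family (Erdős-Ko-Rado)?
max |F| = C(76, 9) = 142466675900

The Erdős-Ko-Rado theorem states: for n ≥ 2k, an intersecting family of k-subsets of an n-element set has size at most C(n − 1, k − 1), with equality for 'star' families {A ⊆ [n] : |A| = k, i ∈ A} (fix an element i). For n = 77, k = 10: C(76, 9) = 142466675900.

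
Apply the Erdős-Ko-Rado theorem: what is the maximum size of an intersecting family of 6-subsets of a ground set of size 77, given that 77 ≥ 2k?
max |F| = C(76, 5) = 18474840

Erdős-Ko-Rado (1961): when n ≥ 2k, max |F| = C(n−1, k−1). The bound is attained by the star {A : i ∈ A} for any fixed i ∈ [n]. Here C(77−1, 6−1) = C(76, 5) = 18474840.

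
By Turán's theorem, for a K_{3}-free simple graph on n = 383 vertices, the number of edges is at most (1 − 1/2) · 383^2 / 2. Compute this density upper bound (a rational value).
Turán density bound = (1/2) · 383^2/2 = 146689/4 ≈ 36672.25

Turán's theorem: ex(n, K_{r+1}) is achieved by the complete r-partite Turán graph T(n, r) with parts as balanced as possible, and is at most (1 − 1/r) · n^2/2. For r = 2, n = 383: the density bound is (1/2) · 146689/2 = 146689/4 ≈ 36672.25. The integer-valued extremum is e(T(383, 2)) = 36672, which is strictly less than the density bound 146689/4 since 2 ∤ 383 (the parts of T(383, 2) cannot all be equal).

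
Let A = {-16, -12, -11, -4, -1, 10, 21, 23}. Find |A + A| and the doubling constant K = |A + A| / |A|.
K = |A + A| / |A| = 33/8

Enumerate A + A = {a + b : a, b ∈ A}. With |A| = 8, there are |A|^2 = 64 ordered sum pairs; collecting distinct values, A + A = {-32, -28, -27, -24, -23, -22, -20, -17, -16, -15, -13, -12, -8, -6, -5, -2, -1, 5, 6, 7, 9, 10, 11, 12, 17, 19, 20, 22, 31, 33, 42, 44, 46}, so |A + A| = 33. Thus K = 33/8. For comparison, the minimum possible |A + A| over all 8-element sets is 2·8 − 1 = 15 (so min K = 15/8), attained only by arithmetic progressions.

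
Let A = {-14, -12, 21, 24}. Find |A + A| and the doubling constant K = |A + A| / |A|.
K = |A + A| / |A| = 10/4 = 5/2

Enumerate A + A = {a + b : a, b ∈ A}. With |A| = 4, there are |A|^2 = 16 ordered sum pairs; collecting distinct values, A + A = {-28, -26, -24, 7, 9, 10, 12, 42, 45, 48}, so |A + A| = 10. Thus K = 10/4 = 5/2. For comparison, the minimum possible |A + A| over all 4-element sets is 2·4 − 1 = 7 (so min K = 7/4), attained only by arithmetic progressions.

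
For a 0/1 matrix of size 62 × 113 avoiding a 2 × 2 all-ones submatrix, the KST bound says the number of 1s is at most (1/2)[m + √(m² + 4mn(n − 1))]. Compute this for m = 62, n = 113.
z(62, 113; 2, 2) ≤ (1/2)[62 + √(62² + 4·62·113·112)] = (1/2)[62 + √3142532] = 917.3594

Kővári–Sós–Turán: let r_1, ..., r_62 be the row sums and z = Σ r_i the total number of 1s. Each pair of columns can share at most one row with both entries 1 (else a 2×2 all-ones block appears), so Σ_i C(r_i, 2) ≤ C(113, 2) = 6328. By convexity Σ_i C(r_i, 2) ≥ 62·C(z/62, 2) = z(z − 62)/(2·62), giving z² − 62z − 62·113·112 ≤ 0 and hence z ≤ (1/2)[62 + √(3844 + 4·784672)] = (1/2)[62 + √3142532] ≈ (1/2)(62 + 1772.7188) = 917.3594.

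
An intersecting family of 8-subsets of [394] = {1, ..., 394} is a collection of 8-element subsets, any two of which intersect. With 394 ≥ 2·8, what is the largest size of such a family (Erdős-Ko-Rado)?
max |F| = C(393, 7) = 272258681709924

The Erdős-Ko-Rado theorem states: for n ≥ 2k, an intersecting family of k-subsets of an n-element set has size at most C(n − 1, k − 1), with equality for 'star' families {A ⊆ [n] : |A| = k, i ∈ A} (fix an element i). For n = 394, k = 8: C(393, 7) = 272258681709924.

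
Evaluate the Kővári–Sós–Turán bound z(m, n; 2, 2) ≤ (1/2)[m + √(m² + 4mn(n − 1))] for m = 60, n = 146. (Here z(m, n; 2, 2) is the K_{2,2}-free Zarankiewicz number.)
z(60, 146; 2, 2) ≤ (1/2)[60 + √(60² + 4·60·146·145)] = (1/2)[60 + √5084400] = 1157.4307

Kővári–Sós–Turán: let r_1, ..., r_60 be the row sums and z = Σ r_i the total number of 1s. Each pair of columns can share at most one row with both entries 1 (else a 2×2 all-ones block appears), so Σ_i C(r_i, 2) ≤ C(146, 2) = 10585. By convexity Σ_i C(r_i, 2) ≥ 60·C(z/60, 2) = z(z − 60)/(2·60), giving z² − 60z − 60·146·145 ≤ 0 and hence z ≤ (1/2)[60 + √(3600 + 4·1270200)] = (1/2)[60 + √5084400] ≈ (1/2)(60 + 2254.8614) = 1157.4307.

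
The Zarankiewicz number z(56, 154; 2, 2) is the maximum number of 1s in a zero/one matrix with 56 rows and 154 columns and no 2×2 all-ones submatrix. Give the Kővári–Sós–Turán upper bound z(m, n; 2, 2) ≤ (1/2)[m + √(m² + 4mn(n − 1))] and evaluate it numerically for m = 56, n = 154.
z(56, 154; 2, 2) ≤ (1/2)[56 + √(56² + 4·56·154·153)] = (1/2)[56 + √5281024] = 1177.0239

Kővári–Sós–Turán: let r_1, ..., r_56 be the row sums and z = Σ r_i the total number of 1s. Each pair of columns can share at most one row with both entries 1 (else a 2×2 all-ones block appears), so Σ_i C(r_i, 2) ≤ C(154, 2) = 11781. By convexity Σ_i C(r_i, 2) ≥ 56·C(z/56, 2) = z(z − 56)/(2·56), giving z² − 56z − 56·154·153 ≤ 0 and hence z ≤ (1/2)[56 + √(3136 + 4·1319472)] = (1/2)[56 + √5281024] ≈ (1/2)(56 + 2298.0479) = 1177.0239.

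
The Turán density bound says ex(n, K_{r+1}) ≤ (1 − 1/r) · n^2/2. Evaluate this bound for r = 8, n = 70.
Turán density bound = (7/8) · 70^2/2 = 8575/4 ≈ 2143.75

Turán's theorem: ex(n, K_{r+1}) is achieved by the complete r-partite Turán graph T(n, r) with parts as balanced as possible, and is at most (1 − 1/r) · n^2/2. For r = 8, n = 70: the density bound is (7/8) · 4900/2 = 8575/4 ≈ 2143.75. The integer-valued extremum is e(T(70, 8)) = 2143, which is strictly less than the density bound 8575/4 since 8 ∤ 70 (the parts of T(70, 8) cannot all be equal).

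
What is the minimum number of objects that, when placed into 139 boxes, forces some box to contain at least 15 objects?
n = (15 − 1)·139 + 1 = 1947

By the generalised pigeonhole principle, to guarantee some box contains ≥ r objects we need more than (r − 1) · k objects total. Threshold: n = (r − 1) · k + 1. With r = 15 and k = 139: n = 14 · 139 + 1 = 1946 + 1 = 1947. For n = 1946 = 14 · 139, we can put exactly 14 objects in every box, avoiding 15 in any single one — so 1947 is tight.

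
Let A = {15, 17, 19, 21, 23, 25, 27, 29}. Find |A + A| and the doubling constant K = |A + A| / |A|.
K = |A + A| / |A| = 15/8

Enumerate A + A = {a + b : a, b ∈ A}. With |A| = 8, there are |A|^2 = 64 ordered sum pairs; collecting distinct values, A + A = {30, 32, 34, 36, 38, 40, 42, 44, 46, 48, 50, 52, 54, 56, 58}, so |A + A| = 15. Thus K = 15/8. Here |A + A| = 2|A| − 1 = 15, the minimum possible — so K = 15/8 is minimal, which holds iff A is an arithmetic progression.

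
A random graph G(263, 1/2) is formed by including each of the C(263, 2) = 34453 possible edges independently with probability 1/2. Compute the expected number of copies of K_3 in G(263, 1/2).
E[# K_3] = C(263, 3) · (1/2)^C(3, 2) = 2997411 / 2^3 = 374676.375

For each 3-subset S of vertices (there are C(263, 3) = 2997411 such S), let X_S = 1 if S induces a K_3 (all C(3, 2) = 3 edges present). Then P(X_S = 1) = (1/2)^3 = 1/8. By linearity of expectation, E[# K_3] = C(263, 3) · (1/2)^3 = 2997411 / 8 = 374676.375.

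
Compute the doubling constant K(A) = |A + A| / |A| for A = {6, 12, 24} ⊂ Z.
K = |A + A| / |A| = 6/3 = 2

Enumerate A + A = {a + b : a, b ∈ A}. With |A| = 3, there are |A|^2 = 9 ordered sum pairs; collecting distinct values, A + A = {12, 18, 24, 30, 36, 48}, so |A + A| = 6. Thus K = 6/3 = 2. For comparison, the minimum possible |A + A| over all 3-element sets is 2·3 − 1 = 5 (so min K = 5/3), attained only by arithmetic progressions.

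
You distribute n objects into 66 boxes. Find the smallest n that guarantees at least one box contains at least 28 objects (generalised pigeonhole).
n = (28 − 1)·66 + 1 = 1783

By the generalised pigeonhole principle, to guarantee some box contains ≥ r objects we need more than (r − 1) · k objects total. Threshold: n = (r − 1) · k + 1. With r = 28 and k = 66: n = 27 · 66 + 1 = 1782 + 1 = 1783. For n = 1782 = 27 · 66, we can put exactly 27 objects in every box, avoiding 28 in any single one — so 1783 is tight.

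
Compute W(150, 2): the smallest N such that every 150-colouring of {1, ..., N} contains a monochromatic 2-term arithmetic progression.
W(150, 2) = 150 + 1 = 151

A 2-term AP is any pair of integers, so a monochromatic 2-AP exists iff some colour is used at least twice. With 150 colours, the colouring i ↦ i on {1, ..., 150} uses each colour once, avoiding any monochromatic pair, so W(150, 2) > 150. For {1, ..., 151}, pigeonhole forces two integers of the same colour, which form a monochromatic 2-AP. Hence W(150, 2) = 151.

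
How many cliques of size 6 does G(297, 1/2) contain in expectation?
E[# K_6] = C(297, 6) · (1/2)^C(6, 2) = 906015196548 / 2^15 = 226503799137/8192 ≈ 27649389.543091

For each 6-subset S of vertices (there are C(297, 6) = 906015196548 such S), let X_S = 1 if S induces a K_6 (all C(6, 2) = 15 edges present). Then P(X_S = 1) = (1/2)^15 = 1/32768. By linearity of expectation, E[# K_6] = C(297, 6) · (1/2)^15 = 906015196548 / 32768 = 226503799137/8192 ≈ 27649389.543091.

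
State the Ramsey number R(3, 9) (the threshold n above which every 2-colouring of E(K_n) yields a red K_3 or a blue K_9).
R(3, 9) = 36

Lower bound: an explicit 2-colouring of K_{35} (typically a Paley-type or other structured construction) avoids a red K_3 and a blue K_9, showing R(3, 9) > 35.
Upper bound: the simple Erdős–Szekeres recurrence only gives R(3, 9) ≤ 37; the tight bound R(3, 9) ≤ 36 requires a sharper case analysis (or computer search) of 2-colourings of K_{36}.
Hence R(3, 9) = 36.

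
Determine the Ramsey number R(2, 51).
R(2, 51) = 51

R(2, k) = k for all k ≥ 2: in a 2-colouring of K_k, either some edge is red (a red K_2) or all edges are blue (a blue K_k). And K_{50} coloured all-blue has no blue K_51, so R(2, 51) > 50. Hence R(2, 51) = 51.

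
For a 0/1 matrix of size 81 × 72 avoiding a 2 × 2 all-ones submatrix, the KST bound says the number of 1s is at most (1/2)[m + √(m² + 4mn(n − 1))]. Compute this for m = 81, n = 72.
z(81, 72; 2, 2) ≤ (1/2)[81 + √(81² + 4·81·72·71)] = (1/2)[81 + √1662849] = 685.2575

Kővári–Sós–Turán: let r_1, ..., r_81 be the row sums and z = Σ r_i the total number of 1s. Each pair of columns can share at most one row with both entries 1 (else a 2×2 all-ones block appears), so Σ_i C(r_i, 2) ≤ C(72, 2) = 2556. By convexity Σ_i C(r_i, 2) ≥ 81·C(z/81, 2) = z(z − 81)/(2·81), giving z² − 81z − 81·72·71 ≤ 0 and hence z ≤ (1/2)[81 + √(6561 + 4·414072)] = (1/2)[81 + √1662849] ≈ (1/2)(81 + 1289.515) = 685.2575.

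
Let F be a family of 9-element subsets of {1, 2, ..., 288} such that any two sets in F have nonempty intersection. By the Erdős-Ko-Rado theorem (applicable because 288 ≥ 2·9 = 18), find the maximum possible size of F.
max |F| = C(287, 8) = 1034642946982645

Erdős-Ko-Rado (1961): when n ≥ 2k, max |F| = C(n−1, k−1). The bound is attained by the star {A : i ∈ A} for any fixed i ∈ [n]. Here C(288−1, 9−1) = C(287, 8) = 1034642946982645.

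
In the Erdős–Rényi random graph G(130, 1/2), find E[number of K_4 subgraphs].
E[# K_4] = C(130, 4) · (1/2)^C(4, 2) = 11358880 / 2^6 = 354965/2 = 177482.5

For each 4-subset S of vertices (there are C(130, 4) = 11358880 such S), let X_S = 1 if S induces a K_4 (all C(4, 2) = 6 edges present). Then P(X_S = 1) = (1/2)^6 = 1/64. By linearity of expectation, E[# K_4] = C(130, 4) · (1/2)^6 = 11358880 / 64 = 354965/2 = 177482.5.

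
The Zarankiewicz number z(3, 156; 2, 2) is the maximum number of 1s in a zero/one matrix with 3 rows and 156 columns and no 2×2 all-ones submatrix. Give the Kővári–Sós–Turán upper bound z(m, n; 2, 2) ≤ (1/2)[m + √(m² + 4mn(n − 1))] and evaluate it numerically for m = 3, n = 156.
z(3, 156; 2, 2) ≤ (1/2)[3 + √(3² + 4·3·156·155)] = (1/2)[3 + √290169] = 270.8367

Kővári–Sós–Turán: let r_1, ..., r_3 be the row sums and z = Σ r_i the total number of 1s. Each pair of columns can share at most one row with both entries 1 (else a 2×2 all-ones block appears), so Σ_i C(r_i, 2) ≤ C(156, 2) = 12090. By convexity Σ_i C(r_i, 2) ≥ 3·C(z/3, 2) = z(z − 3)/(2·3), giving z² − 3z − 3·156·155 ≤ 0 and hence z ≤ (1/2)[3 + √(9 + 4·72540)] = (1/2)[3 + √290169] ≈ (1/2)(3 + 538.6734) = 270.8367.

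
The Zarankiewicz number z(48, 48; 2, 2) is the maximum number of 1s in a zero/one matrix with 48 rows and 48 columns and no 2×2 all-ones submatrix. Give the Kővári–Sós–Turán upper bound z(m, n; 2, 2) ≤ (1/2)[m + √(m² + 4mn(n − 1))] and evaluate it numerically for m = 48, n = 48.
z(48, 48; 2, 2) ≤ (1/2)[48 + √(48² + 4·48·48·47)] = (1/2)[48 + √435456] = 353.9455

Kővári–Sós–Turán: let r_1, ..., r_48 be the row sums and z = Σ r_i the total number of 1s. Each pair of columns can share at most one row with both entries 1 (else a 2×2 all-ones block appears), so Σ_i C(r_i, 2) ≤ C(48, 2) = 1128. By convexity Σ_i C(r_i, 2) ≥ 48·C(z/48, 2) = z(z − 48)/(2·48), giving z² − 48z − 48·48·47 ≤ 0 and hence z ≤ (1/2)[48 + √(2304 + 4·108288)] = (1/2)[48 + √435456] ≈ (1/2)(48 + 659.8909) = 353.9455.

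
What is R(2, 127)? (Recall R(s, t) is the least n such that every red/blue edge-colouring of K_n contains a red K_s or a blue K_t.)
R(2, 127) = 127

R(2, k) = k for all k ≥ 2: in a 2-colouring of K_k, either some edge is red (a red K_2) or all edges are blue (a blue K_k). And K_{126} coloured all-blue has no blue K_127, so R(2, 127) > 126. Hence R(2, 127) = 127.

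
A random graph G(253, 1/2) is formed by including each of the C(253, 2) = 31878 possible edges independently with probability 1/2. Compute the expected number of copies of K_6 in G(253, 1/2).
E[# K_6] = C(253, 6) · (1/2)^C(6, 2) = 343125759900 / 2^15 = 85781439975/8192 ≈ 10471367.184448

For each 6-subset S of vertices (there are C(253, 6) = 343125759900 such S), let X_S = 1 if S induces a K_6 (all C(6, 2) = 15 edges present). Then P(X_S = 1) = (1/2)^15 = 1/32768. By linearity of expectation, E[# K_6] = C(253, 6) · (1/2)^15 = 343125759900 / 32768 = 85781439975/8192 ≈ 10471367.184448.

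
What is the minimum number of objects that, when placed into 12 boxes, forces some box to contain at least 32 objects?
n = (32 − 1)·12 + 1 = 373

By the generalised pigeonhole principle, to guarantee some box contains ≥ r objects we need more than (r − 1) · k objects total. Threshold: n = (r − 1) · k + 1. With r = 32 and k = 12: n = 31 · 12 + 1 = 372 + 1 = 373. For n = 372 = 31 · 12, we can put exactly 31 objects in every box, avoiding 32 in any single one — so 373 is tight.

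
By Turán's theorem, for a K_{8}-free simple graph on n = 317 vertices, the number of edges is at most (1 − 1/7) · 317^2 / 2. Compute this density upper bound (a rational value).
Turán density bound = (6/7) · 317^2/2 = 301467/7 ≈ 43066.7143

Turán's theorem: ex(n, K_{r+1}) is achieved by the complete r-partite Turán graph T(n, r) with parts as balanced as possible, and is at most (1 − 1/r) · n^2/2. For r = 7, n = 317: the density bound is (6/7) · 100489/2 = 301467/7 ≈ 43066.7143. The integer-valued extremum is e(T(317, 7)) = 43066, which is strictly less than the density bound 301467/7 since 7 ∤ 317 (the parts of T(317, 7) cannot all be equal).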